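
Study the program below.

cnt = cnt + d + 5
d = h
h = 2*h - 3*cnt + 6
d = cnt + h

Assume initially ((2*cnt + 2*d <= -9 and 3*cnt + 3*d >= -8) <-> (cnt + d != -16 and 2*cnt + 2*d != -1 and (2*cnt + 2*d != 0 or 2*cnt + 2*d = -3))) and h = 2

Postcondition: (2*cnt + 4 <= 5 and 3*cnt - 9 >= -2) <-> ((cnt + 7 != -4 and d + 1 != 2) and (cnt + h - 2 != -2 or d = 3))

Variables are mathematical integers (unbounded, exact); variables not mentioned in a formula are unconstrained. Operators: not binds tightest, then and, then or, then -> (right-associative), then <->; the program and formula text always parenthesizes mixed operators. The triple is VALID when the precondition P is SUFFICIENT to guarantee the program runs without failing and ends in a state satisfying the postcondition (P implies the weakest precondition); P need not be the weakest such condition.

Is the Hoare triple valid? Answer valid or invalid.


Working backward. After the program, the postcondition (2*cnt + 4 <= 5 and 3*cnt - 9 >= -2) <-> ((cnt + 7 != -4 and d + 1 != 2) and (cnt + h - 2 != -2 or d = 3)) must hold; in canonical form it is (2*cnt <= 1 and 3*cnt >= 7) <-> (cnt != -11 and d != 1 and (cnt + h != 0 or d = 3)).
Before d := cnt + h: (2*cnt <= 1 and 3*cnt >= 7) <-> (cnt != -11 and cnt + h != 1 and (cnt + h != 0 or cnt + h = 3))
Before h := 2*h - 3*cnt + 6: (2*cnt <= 1 and 3*cnt >= 7) <-> (cnt != -11 and 2*h != 2*cnt - 5 and (2*h != 2*cnt - 6 or 2*h = 2*cnt - 3))
Before d := h: (2*cnt <= 1 and 3*cnt >= 7) <-> (cnt != -11 and 2*h != 2*cnt - 5 and (2*h != 2*cnt - 6 or 2*h = 2*cnt - 3))
Before cnt := cnt + d + 5: (2*cnt + 2*d <= -9 and 3*cnt + 3*d >= -8) <-> (cnt + d != -16 and 2*h != 2*cnt + 2*d + 5 and (2*h != 2*cnt + 2*d + 4 or 2*h = 2*cnt + 2*d + 7))
The weakest precondition is (2*cnt + 2*d <= -9 and 3*cnt + 3*d >= -8) <-> (cnt + d != -16 and 2*h != 2*cnt + 2*d + 5 and (2*h != 2*cnt + 2*d + 4 or 2*h = 2*cnt + 2*d + 7)).
Check whether ((2*cnt + 2*d <= -9 and 3*cnt + 3*d >= -8) <-> (cnt + d != -16 and 2*cnt + 2*d != -1 and (2*cnt + 2*d != 0 or 2*cnt + 2*d = -3))) and h = 2 implies it.
Every state satisfying the precondition satisfies the weakest precondition: the implication holds.
Answer: valid


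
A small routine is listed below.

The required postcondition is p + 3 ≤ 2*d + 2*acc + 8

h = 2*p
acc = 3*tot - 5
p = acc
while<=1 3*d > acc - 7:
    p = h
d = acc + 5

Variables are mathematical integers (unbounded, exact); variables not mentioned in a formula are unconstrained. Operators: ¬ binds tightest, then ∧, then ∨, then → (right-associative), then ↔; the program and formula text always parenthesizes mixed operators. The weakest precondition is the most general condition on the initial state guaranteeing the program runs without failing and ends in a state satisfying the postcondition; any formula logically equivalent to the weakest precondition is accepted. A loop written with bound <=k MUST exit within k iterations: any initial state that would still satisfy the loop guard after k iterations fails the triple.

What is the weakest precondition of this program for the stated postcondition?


Working backward. After the program, the postcondition p + 3 ≤ 2*d + 2*acc + 8 must hold; in canonical form it is p ≤ 2*acc + 2*d + 5.
Before d := acc + 5: p ≤ 4*acc + 15
Before the loop (bound <=1), unroll the exhaustion recursion (WP_0 = exit-now case; WP_j = one more guarded iteration, up to j = 1):
  WP_0: (¬(3*d > acc - 7)) ∧ p ≤ 4*acc + 15
  WP_1: (3*d > acc - 7 → ((¬(3*d > acc - 7)) ∧ h ≤ 4*acc + 15)) ∧ ((¬(3*d > acc - 7)) → p ≤ 4*acc + 15)
So before the loop: (3*d > acc - 7 → ((¬(3*d > acc - 7)) ∧ h ≤ 4*acc + 15)) ∧ ((¬(3*d > acc - 7)) → p ≤ 4*acc + 15)
Before p := acc: (3*d > acc - 7 → ((¬(3*d > acc - 7)) ∧ h ≤ 4*acc + 15)) ∧ ((¬(3*d > acc - 7)) → 3*acc ≥ -15)
Before acc := 3*tot - 5: (3*d > 3*tot - 12 → ((¬(3*d > 3*tot - 12)) ∧ h ≤ 12*tot - 5)) ∧ ((¬(3*d > 3*tot - 12)) → 9*tot ≥ 0)
Before h := 2*p: (3*d > 3*tot - 12 → ((¬(3*d > 3*tot - 12)) ∧ 2*p ≤ 12*tot - 5)) ∧ ((¬(3*d > 3*tot - 12)) → 9*tot ≥ 0)
Answer: WP = (3*d > 3*tot - 12 → ((¬(3*d > 3*tot - 12)) ∧ 2*p ≤ 12*tot - 5)) ∧ ((¬(3*d > 3*tot - 12)) → 9*tot ≥ 0)


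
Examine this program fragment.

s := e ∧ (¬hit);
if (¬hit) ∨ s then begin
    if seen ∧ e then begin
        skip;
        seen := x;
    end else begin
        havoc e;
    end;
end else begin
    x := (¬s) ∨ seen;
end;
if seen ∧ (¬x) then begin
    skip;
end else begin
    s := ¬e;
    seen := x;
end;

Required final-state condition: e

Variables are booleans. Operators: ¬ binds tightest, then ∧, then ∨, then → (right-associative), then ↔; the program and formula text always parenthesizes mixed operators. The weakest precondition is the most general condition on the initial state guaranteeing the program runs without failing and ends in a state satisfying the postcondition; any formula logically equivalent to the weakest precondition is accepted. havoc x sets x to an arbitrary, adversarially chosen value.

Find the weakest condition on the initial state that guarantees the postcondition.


Working backward. After the program, e must hold.
Then branch requires e; else branch requires e.
Before the if: ((seen ∧ (¬x)) → e) ∧ ((¬(seen ∧ (¬x))) → e)
Then branch requires ((seen ∧ e) → e) ∧ ((¬(seen ∧ e)) → ((¬(seen ∧ (¬x))) ∧ seen ∧ (¬x))); else branch requires ((seen ∧ (¬((¬s) ∨ seen))) → e) ∧ ((¬(seen ∧ (¬((¬s) ∨ seen)))) → e).
Before the if: (((¬hit) ∨ s) → (((seen ∧ e) → e) ∧ ((¬(seen ∧ e)) → ((¬(seen ∧ (¬x))) ∧ seen ∧ (¬x))))) ∧ ((¬((¬hit) ∨ s)) → (((seen ∧ (¬((¬s) ∨ seen))) → e) ∧ ((¬(seen ∧ (¬((¬s) ∨ seen)))) → e)))
Before s := e ∧ (¬hit): (((¬hit) ∨ (e ∧ (¬hit))) → (((seen ∧ e) → e) ∧ ((¬(seen ∧ e)) → ((¬(seen ∧ (¬x))) ∧ seen ∧ (¬x))))) ∧ ((¬((¬hit) ∨ (e ∧ (¬hit)))) → (((seen ∧ (¬((¬(e ∧ (¬hit))) ∨ seen))) → e) ∧ ((¬(seen ∧ (¬((¬(e ∧ (¬hit))) ∨ seen)))) → e)))
Answer: WP = (((¬hit) ∨ (e ∧ (¬hit))) → (((seen ∧ e) → e) ∧ ((¬(seen ∧ e)) → ((¬(seen ∧ (¬x))) ∧ seen ∧ (¬x))))) ∧ ((¬((¬hit) ∨ (e ∧ (¬hit)))) → (((seen ∧ (¬((¬(e ∧ (¬hit))) ∨ seen))) → e) ∧ ((¬(seen ∧ (¬((¬(e ∧ (¬hit))) ∨ seen)))) → e)))


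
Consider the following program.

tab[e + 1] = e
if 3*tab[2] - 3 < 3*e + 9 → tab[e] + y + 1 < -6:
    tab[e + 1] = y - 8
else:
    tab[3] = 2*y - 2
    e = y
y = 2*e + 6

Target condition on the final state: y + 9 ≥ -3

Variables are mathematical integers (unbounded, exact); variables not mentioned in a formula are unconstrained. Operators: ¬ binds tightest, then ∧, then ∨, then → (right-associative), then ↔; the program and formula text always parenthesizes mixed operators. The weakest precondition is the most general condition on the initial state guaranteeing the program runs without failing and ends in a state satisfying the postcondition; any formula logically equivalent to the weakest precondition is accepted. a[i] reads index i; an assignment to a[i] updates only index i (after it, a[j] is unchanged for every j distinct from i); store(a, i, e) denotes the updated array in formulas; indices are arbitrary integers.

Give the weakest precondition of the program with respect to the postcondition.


Working backward. After the program, the postcondition y + 9 ≥ -3 must hold; in canonical form it is y ≥ -12.
Before y := 2*e + 6: 2*e ≥ -18
Then branch requires 2*e ≥ -18; else branch requires 2*y ≥ -18.
Before the if: ((3*tab[2] < 3*e + 12 → tab[e] + y < -7) → 2*e ≥ -18) ∧ ((¬(3*tab[2] < 3*e + 12 → tab[e] + y < -7)) → 2*y ≥ -18)
Before tab[e + 1] := e: ((3*store(tab, e + 1, e)[2] < 3*e + 12 → store(tab, e + 1, e)[e] + y < -7) → 2*e ≥ -18) ∧ ((¬(3*store(tab, e + 1, e)[2] < 3*e + 12 → store(tab, e + 1, e)[e] + y < -7)) → 2*y ≥ -18)
Answer: WP = ((3*store(tab, e + 1, e)[2] < 3*e + 12 → store(tab, e + 1, e)[e] + y < -7) → 2*e ≥ -18) ∧ ((¬(3*store(tab, e + 1, e)[2] < 3*e + 12 → store(tab, e + 1, e)[e] + y < -7)) → 2*y ≥ -18)


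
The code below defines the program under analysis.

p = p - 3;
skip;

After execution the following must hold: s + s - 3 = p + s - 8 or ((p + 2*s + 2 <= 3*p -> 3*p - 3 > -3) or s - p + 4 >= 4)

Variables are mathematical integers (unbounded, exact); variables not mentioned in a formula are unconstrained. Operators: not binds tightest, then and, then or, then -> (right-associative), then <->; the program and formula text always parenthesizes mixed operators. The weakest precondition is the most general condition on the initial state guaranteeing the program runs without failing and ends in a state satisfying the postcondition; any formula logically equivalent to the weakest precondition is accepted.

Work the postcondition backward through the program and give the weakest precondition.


Working backward. After the program, the postcondition s + s - 3 = p + s - 8 or ((p + 2*s + 2 <= 3*p -> 3*p - 3 > -3) or s - p + 4 >= 4) must hold; in canonical form it is s = p - 5 or (2*s <= 2*p - 2 -> 3*p > 0) or s >= p.
Before skip: s = p - 5 or (2*s <= 2*p - 2 -> 3*p > 0) or s >= p
Before p := p - 3: s = p - 8 or (2*s <= 2*p - 8 -> 3*p > 9) or s >= p - 3
Answer: WP = s = p - 8 or (2*s <= 2*p - 8 -> 3*p > 9) or s >= p - 3


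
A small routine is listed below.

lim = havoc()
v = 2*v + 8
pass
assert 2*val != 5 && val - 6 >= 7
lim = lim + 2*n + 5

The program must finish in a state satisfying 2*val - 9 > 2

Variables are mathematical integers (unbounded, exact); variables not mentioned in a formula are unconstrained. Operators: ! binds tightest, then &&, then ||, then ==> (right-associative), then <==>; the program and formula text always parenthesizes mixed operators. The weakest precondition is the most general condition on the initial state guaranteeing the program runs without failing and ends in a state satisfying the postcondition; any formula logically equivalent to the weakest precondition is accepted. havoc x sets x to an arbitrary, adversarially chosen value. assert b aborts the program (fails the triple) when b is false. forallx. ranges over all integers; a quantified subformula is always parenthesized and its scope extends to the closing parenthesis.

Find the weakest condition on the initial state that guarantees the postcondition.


Working backward. After the program, the postcondition 2*val - 9 > 2 must hold; in canonical form it is 2*val > 11.
Before lim := lim + 2*n + 5: 2*val > 11
Before assert 2*val != 5 && val - 6 >= 7: 2*val != 5 && val >= 13 && 2*val > 11
Before skip: 2*val != 5 && val >= 13 && 2*val > 11
Before v := 2*v + 8: 2*val != 5 && val >= 13 && 2*val > 11
Before havoc lim: 2*val != 5 && val >= 13 && 2*val > 11
Answer: WP = 2*val != 5 && val >= 13 && 2*val > 11


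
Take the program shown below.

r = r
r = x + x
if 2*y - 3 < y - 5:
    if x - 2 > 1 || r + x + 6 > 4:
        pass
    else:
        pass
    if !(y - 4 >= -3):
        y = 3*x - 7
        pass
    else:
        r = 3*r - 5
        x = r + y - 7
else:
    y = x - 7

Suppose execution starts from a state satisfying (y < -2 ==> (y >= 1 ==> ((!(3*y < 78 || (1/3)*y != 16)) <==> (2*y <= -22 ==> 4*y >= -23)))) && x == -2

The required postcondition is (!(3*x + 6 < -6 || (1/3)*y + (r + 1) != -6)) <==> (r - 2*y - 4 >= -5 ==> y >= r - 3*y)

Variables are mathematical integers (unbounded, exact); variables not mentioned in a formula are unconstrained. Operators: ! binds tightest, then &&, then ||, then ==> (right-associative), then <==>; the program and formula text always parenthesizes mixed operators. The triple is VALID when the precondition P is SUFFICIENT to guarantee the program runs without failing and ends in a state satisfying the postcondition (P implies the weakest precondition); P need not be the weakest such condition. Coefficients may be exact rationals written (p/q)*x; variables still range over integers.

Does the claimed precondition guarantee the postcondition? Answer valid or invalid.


Working backward. After the program, the postcondition (!(3*x + 6 < -6 || (1/3)*y + (r + 1) != -6)) <==> (r - 2*y - 4 >= -5 ==> y >= r - 3*y) must hold; in canonical form it is (!(3*x < -12 || r + (1/3)*y != -7)) <==> (r >= 2*y - 1 ==> 4*y >= r).
Then branch requires ((x > 3 || r + x > -2) ==> (((!(y >= 1)) ==> ((!(3*x < -12 || r + x != -14/3)) <==> (r >= 6*x - 15 ==> 12*x >= r + 28))) && (y >= 1 ==> ((!(9*r + 3*y < 24 || 3*r + (1/3)*y != -2)) <==> (3*r >= 2*y + 4 ==> 4*y >= 3*r - 5))))) && ((!(x > 3 || r + x > -2)) ==> (((!(y >= 1)) ==> ((!(3*x < -12 || r + x != -14/3)) <==> (r >= 6*x - 15 ==> 12*x >= r + 28))) && (y >= 1 ==> ((!(9*r + 3*y < 24 || 3*r + (1/3)*y != -2)) <==> (3*r >= 2*y + 4 ==> 4*y >= 3*r - 5))))); else branch requires (!(3*x < -12 || r + (1/3)*x != -14/3)) <==> (r >= 2*x - 15 ==> 4*x >= r + 28).
Before the if: (y < -2 ==> (((x > 3 || r + x > -2) ==> (((!(y >= 1)) ==> ((!(3*x < -12 || r + x != -14/3)) <==> (r >= 6*x - 15 ==> 12*x >= r + 28))) && (y >= 1 ==> ((!(9*r + 3*y < 24 || 3*r + (1/3)*y != -2)) <==> (3*r >= 2*y + 4 ==> 4*y >= 3*r - 5))))) && ((!(x > 3 || r + x > -2)) ==> (((!(y >= 1)) ==> ((!(3*x < -12 || r + x != -14/3)) <==> (r >= 6*x - 15 ==> 12*x >= r + 28))) && (y >= 1 ==> ((!(9*r + 3*y < 24 || 3*r + (1/3)*y != -2)) <==> (3*r >= 2*y + 4 ==> 4*y >= 3*r - 5))))))) && ((!(y < -2)) ==> ((!(3*x < -12 || r + (1/3)*x != -14/3)) <==> (r >= 2*x - 15 ==> 4*x >= r + 28)))
Before r := x + x: (y < -2 ==> (((x > 3 || 3*x > -2) ==> (((!(y >= 1)) ==> ((!(3*x < -12 || 3*x != -14/3)) <==> (4*x <= 15 ==> 10*x >= 28))) && (y >= 1 ==> ((!(18*x + 3*y < 24 || 6*x + (1/3)*y != -2)) <==> (6*x >= 2*y + 4 ==> 4*y >= 6*x - 5))))) && ((!(x > 3 || 3*x > -2)) ==> (((!(y >= 1)) ==> ((!(3*x < -12 || 3*x != -14/3)) <==> (4*x <= 15 ==> 10*x >= 28))) && (y >= 1 ==> ((!(18*x + 3*y < 24 || 6*x + (1/3)*y != -2)) <==> (6*x >= 2*y + 4 ==> 4*y >= 6*x - 5))))))) && ((!(y < -2)) ==> ((!(3*x < -12 || (7/3)*x != -14/3)) <==> 2*x >= 28))
Before r := r: (y < -2 ==> (((x > 3 || 3*x > -2) ==> (((!(y >= 1)) ==> ((!(3*x < -12 || 3*x != -14/3)) <==> (4*x <= 15 ==> 10*x >= 28))) && (y >= 1 ==> ((!(18*x + 3*y < 24 || 6*x + (1/3)*y != -2)) <==> (6*x >= 2*y + 4 ==> 4*y >= 6*x - 5))))) && ((!(x > 3 || 3*x > -2)) ==> (((!(y >= 1)) ==> ((!(3*x < -12 || 3*x != -14/3)) <==> (4*x <= 15 ==> 10*x >= 28))) && (y >= 1 ==> ((!(18*x + 3*y < 24 || 6*x + (1/3)*y != -2)) <==> (6*x >= 2*y + 4 ==> 4*y >= 6*x - 5))))))) && ((!(y < -2)) ==> ((!(3*x < -12 || (7/3)*x != -14/3)) <==> 2*x >= 28))
The weakest precondition is (y < -2 ==> (((x > 3 || 3*x > -2) ==> (((!(y >= 1)) ==> ((!(3*x < -12 || 3*x != -14/3)) <==> (4*x <= 15 ==> 10*x >= 28))) && (y >= 1 ==> ((!(18*x + 3*y < 24 || 6*x + (1/3)*y != -2)) <==> (6*x >= 2*y + 4 ==> 4*y >= 6*x - 5))))) && ((!(x > 3 || 3*x > -2)) ==> (((!(y >= 1)) ==> ((!(3*x < -12 || 3*x != -14/3)) <==> (4*x <= 15 ==> 10*x >= 28))) && (y >= 1 ==> ((!(18*x + 3*y < 24 || 6*x + (1/3)*y != -2)) <==> (6*x >= 2*y + 4 ==> 4*y >= 6*x - 5))))))) && ((!(y < -2)) ==> ((!(3*x < -12 || (7/3)*x != -14/3)) <==> 2*x >= 28)).
Check whether (y < -2 ==> (y >= 1 ==> ((!(3*y < 78 || (1/3)*y != 16)) <==> (2*y <= -22 ==> 4*y >= -23)))) && x == -2 implies it.
Countermodel: at the initial state x = -2, y = 0, the precondition holds but the weakest precondition fails.
Answer: invalid


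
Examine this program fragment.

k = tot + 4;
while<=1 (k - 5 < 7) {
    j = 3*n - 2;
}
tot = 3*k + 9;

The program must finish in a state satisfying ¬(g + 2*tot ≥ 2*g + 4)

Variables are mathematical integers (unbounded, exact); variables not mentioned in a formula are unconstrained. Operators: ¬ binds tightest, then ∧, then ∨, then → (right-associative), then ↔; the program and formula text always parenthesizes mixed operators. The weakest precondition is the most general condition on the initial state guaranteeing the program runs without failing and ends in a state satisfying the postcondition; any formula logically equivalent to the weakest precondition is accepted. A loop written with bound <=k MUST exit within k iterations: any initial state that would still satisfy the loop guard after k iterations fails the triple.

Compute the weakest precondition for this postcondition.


Working backward. After the program, the postcondition ¬(g + 2*tot ≥ 2*g + 4) must hold; in canonical form it is ¬(2*tot ≥ g + 4).
Before tot := 3*k + 9: ¬(6*k ≥ g - 14)
Before the loop (bound <=1), unroll the exhaustion recursion (WP_0 = exit-now case; WP_j = one more guarded iteration, up to j = 1):
  WP_0: (¬(k < 12)) ∧ (¬(6*k ≥ g - 14))
  WP_1: (k < 12 → ((¬(k < 12)) ∧ (¬(6*k ≥ g - 14)))) ∧ ((¬(k < 12)) → (¬(6*k ≥ g - 14)))
So before the loop: (k < 12 → ((¬(k < 12)) ∧ (¬(6*k ≥ g - 14)))) ∧ ((¬(k < 12)) → (¬(6*k ≥ g - 14)))
Before k := tot + 4: (tot < 8 → ((¬(tot < 8)) ∧ (¬(6*tot ≥ g - 38)))) ∧ ((¬(tot < 8)) → (¬(6*tot ≥ g - 38)))
Answer: WP = (tot < 8 → ((¬(tot < 8)) ∧ (¬(6*tot ≥ g - 38)))) ∧ ((¬(tot < 8)) → (¬(6*tot ≥ g - 38)))


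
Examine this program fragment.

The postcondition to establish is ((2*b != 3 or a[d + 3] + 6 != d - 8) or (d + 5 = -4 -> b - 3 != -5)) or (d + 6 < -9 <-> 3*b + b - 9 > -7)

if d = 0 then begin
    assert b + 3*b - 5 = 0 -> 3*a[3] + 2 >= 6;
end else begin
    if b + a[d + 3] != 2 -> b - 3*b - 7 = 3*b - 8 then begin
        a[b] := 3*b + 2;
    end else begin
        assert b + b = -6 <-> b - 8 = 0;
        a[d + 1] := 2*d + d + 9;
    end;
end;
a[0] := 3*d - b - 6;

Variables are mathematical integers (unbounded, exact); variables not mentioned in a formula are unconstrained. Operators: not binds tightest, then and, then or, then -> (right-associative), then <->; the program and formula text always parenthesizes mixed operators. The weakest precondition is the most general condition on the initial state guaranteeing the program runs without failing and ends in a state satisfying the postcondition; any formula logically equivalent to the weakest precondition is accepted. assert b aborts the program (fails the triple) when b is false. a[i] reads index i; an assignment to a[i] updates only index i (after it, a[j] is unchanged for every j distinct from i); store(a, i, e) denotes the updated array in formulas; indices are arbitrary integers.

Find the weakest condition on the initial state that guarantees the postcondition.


Working backward. After the program, the postcondition ((2*b != 3 or a[d + 3] + 6 != d - 8) or (d + 5 = -4 -> b - 3 != -5)) or (d + 6 < -9 <-> 3*b + b - 9 > -7) must hold; in canonical form it is 2*b != 3 or a[d + 3] != d - 14 or (d = -9 -> b != -2) or (d < -15 <-> 4*b > 2).
Before a[0] := 3*d - b - 6: 2*b != 3 or store(a, 0, -b + 3*d - 6)[d + 3] != d - 14 or (d = -9 -> b != -2) or (d < -15 <-> 4*b > 2)
Then branch requires (4*b = 5 -> 3*a[3] >= 4) and (2*b != 3 or store(a, 0, -b + 3*d - 6)[d + 3] != d - 14 or (d = -9 -> b != -2) or (d < -15 <-> 4*b > 2)); else branch requires ((a[d + 3] + b != 2 -> 5*b = 1) -> (2*b != 3 or store(store(a, b, 3*b + 2), 0, -b + 3*d - 6)[d + 3] != d - 14 or (d = -9 -> b != -2) or (d < -15 <-> 4*b > 2))) and ((not (a[d + 3] + b != 2 -> 5*b = 1)) -> ((2*b = -6 <-> b = 8) and (2*b != 3 or store(store(a, d + 1, 3*d + 9), 0, -b + 3*d - 6)[d + 3] != d - 14 or (d = -9 -> b != -2) or (d < -15 <-> 4*b > 2)))).
Before the if: (d = 0 -> ((4*b = 5 -> 3*a[3] >= 4) and (2*b != 3 or store(a, 0, -b + 3*d - 6)[d + 3] != d - 14 or (d = -9 -> b != -2) or (d < -15 <-> 4*b > 2)))) and ((not (d = 0)) -> (((a[d + 3] + b != 2 -> 5*b = 1) -> (2*b != 3 or store(store(a, b, 3*b + 2), 0, -b + 3*d - 6)[d + 3] != d - 14 or (d = -9 -> b != -2) or (d < -15 <-> 4*b > 2))) and ((not (a[d + 3] + b != 2 -> 5*b = 1)) -> ((2*b = -6 <-> b = 8) and (2*b != 3 or store(store(a, d + 1, 3*d + 9), 0, -b + 3*d - 6)[d + 3] != d - 14 or (d = -9 -> b != -2) or (d < -15 <-> 4*b > 2))))))
Answer: WP = (d = 0 -> ((4*b = 5 -> 3*a[3] >= 4) and (2*b != 3 or store(a, 0, -b + 3*d - 6)[d + 3] != d - 14 or (d = -9 -> b != -2) or (d < -15 <-> 4*b > 2)))) and ((not (d = 0)) -> (((a[d + 3] + b != 2 -> 5*b = 1) -> (2*b != 3 or store(store(a, b, 3*b + 2), 0, -b + 3*d - 6)[d + 3] != d - 14 or (d = -9 -> b != -2) or (d < -15 <-> 4*b > 2))) and ((not (a[d + 3] + b != 2 -> 5*b = 1)) -> ((2*b = -6 <-> b = 8) and (2*b != 3 or store(store(a, d + 1, 3*d + 9), 0, -b + 3*d - 6)[d + 3] != d - 14 or (d = -9 -> b != -2) or (d < -15 <-> 4*b > 2))))))


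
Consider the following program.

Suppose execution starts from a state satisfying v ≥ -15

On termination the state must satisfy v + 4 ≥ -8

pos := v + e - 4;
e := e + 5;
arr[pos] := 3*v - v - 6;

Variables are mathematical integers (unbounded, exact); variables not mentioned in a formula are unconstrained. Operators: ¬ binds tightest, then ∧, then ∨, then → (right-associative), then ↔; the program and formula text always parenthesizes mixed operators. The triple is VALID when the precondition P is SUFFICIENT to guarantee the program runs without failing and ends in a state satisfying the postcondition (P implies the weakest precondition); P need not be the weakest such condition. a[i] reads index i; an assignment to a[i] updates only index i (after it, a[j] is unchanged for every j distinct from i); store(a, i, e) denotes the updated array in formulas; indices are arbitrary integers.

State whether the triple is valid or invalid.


Working backward. After the program, the postcondition v + 4 ≥ -8 must hold; in canonical form it is v ≥ -12.
Before arr[pos] := 3*v - v - 6: v ≥ -12
Before e := e + 5: v ≥ -12
Before pos := v + e - 4: v ≥ -12
The weakest precondition is v ≥ -12.
Check whether v ≥ -15 implies it.
Countermodel: at the initial state v = -15, the precondition holds but the weakest precondition fails.
Answer: invalid


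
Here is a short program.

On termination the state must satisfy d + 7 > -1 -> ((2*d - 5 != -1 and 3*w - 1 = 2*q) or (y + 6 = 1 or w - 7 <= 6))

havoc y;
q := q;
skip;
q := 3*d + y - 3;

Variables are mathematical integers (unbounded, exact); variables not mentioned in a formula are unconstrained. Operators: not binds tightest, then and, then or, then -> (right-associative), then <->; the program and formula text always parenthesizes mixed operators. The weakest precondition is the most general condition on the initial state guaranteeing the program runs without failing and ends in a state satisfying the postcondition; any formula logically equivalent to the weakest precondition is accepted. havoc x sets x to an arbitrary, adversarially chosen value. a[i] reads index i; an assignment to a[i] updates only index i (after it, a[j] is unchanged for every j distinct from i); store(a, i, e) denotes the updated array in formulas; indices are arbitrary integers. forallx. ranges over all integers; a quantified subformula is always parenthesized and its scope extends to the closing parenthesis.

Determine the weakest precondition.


Working backward. After the program, the postcondition d + 7 > -1 -> ((2*d - 5 != -1 and 3*w - 1 = 2*q) or (y + 6 = 1 or w - 7 <= 6)) must hold; in canonical form it is d > -8 -> ((2*d != 4 and 3*w = 2*q + 1) or y = -5 or w <= 13).
Before q := 3*d + y - 3: d > -8 -> ((2*d != 4 and 3*w = 6*d + 2*y - 5) or y = -5 or w <= 13)
Before skip: d > -8 -> ((2*d != 4 and 3*w = 6*d + 2*y - 5) or y = -5 or w <= 13)
Before q := q: d > -8 -> ((2*d != 4 and 3*w = 6*d + 2*y - 5) or y = -5 or w <= 13)
Before havoc y: forall y_1. (d > -8 -> ((2*d != 4 and 3*w = 6*d + 2*y_1 - 5) or y_1 = -5 or w <= 13))
Answer: WP = forall y_1. (d > -8 -> ((2*d != 4 and 3*w = 6*d + 2*y_1 - 5) or y_1 = -5 or w <= 13))


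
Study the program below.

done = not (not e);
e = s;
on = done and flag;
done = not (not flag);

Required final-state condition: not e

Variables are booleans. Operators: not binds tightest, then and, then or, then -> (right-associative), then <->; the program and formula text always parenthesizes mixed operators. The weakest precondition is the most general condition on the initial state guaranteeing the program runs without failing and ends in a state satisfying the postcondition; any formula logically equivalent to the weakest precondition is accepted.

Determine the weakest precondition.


Working backward. After the program, not e must hold.
Before done := not (not flag): not e
Before on := done and flag: not e
Before e := s: not s
Before done := not (not e): not s
Answer: WP = not s


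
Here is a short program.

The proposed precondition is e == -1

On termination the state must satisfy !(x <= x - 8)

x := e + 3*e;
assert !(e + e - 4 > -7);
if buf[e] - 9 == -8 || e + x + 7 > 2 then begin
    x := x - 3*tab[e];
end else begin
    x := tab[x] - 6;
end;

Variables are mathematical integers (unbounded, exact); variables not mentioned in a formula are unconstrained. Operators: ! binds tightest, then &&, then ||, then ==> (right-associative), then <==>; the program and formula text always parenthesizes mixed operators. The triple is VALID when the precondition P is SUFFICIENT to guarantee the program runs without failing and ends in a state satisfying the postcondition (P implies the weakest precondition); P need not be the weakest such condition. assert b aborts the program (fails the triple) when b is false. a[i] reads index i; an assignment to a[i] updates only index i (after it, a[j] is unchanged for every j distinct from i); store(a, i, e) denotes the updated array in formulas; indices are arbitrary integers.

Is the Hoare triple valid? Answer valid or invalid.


Working backward. After the program, the postcondition !(x <= x - 8) must hold; in canonical form it is true.
Then branch requires true; else branch requires true.
Before the if: true
Before assert !(e + e - 4 > -7): !(2*e > -3)
Before x := e + 3*e: !(2*e > -3)
The weakest precondition is !(2*e > -3).
Check whether e == -1 implies it.
Countermodel: at the initial state e = -1, the precondition holds but the weakest precondition fails.
Answer: invalid


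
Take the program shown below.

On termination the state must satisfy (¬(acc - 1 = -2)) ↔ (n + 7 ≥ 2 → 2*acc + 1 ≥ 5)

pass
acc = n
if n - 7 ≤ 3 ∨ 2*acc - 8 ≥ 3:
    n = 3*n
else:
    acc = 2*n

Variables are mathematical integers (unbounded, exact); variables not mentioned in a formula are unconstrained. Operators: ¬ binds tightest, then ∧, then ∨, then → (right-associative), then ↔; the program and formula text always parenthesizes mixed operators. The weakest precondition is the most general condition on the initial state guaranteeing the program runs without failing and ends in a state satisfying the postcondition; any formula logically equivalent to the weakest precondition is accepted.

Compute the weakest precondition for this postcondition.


Working backward. After the program, the postcondition (¬(acc - 1 = -2)) ↔ (n + 7 ≥ 2 → 2*acc + 1 ≥ 5) must hold; in canonical form it is (¬(acc = -1)) ↔ (n ≥ -5 → 2*acc ≥ 4).
Then branch requires (¬(acc = -1)) ↔ (3*n ≥ -5 → 2*acc ≥ 4); else branch requires (¬(2*n = -1)) ↔ (n ≥ -5 → 4*n ≥ 4).
Before the if: ((n ≤ 10 ∨ 2*acc ≥ 11) → ((¬(acc = -1)) ↔ (3*n ≥ -5 → 2*acc ≥ 4))) ∧ ((¬(n ≤ 10 ∨ 2*acc ≥ 11)) → ((¬(2*n = -1)) ↔ (n ≥ -5 → 4*n ≥ 4)))
Before acc := n: ((n ≤ 10 ∨ 2*n ≥ 11) → ((¬(n = -1)) ↔ (3*n ≥ -5 → 2*n ≥ 4))) ∧ ((¬(n ≤ 10 ∨ 2*n ≥ 11)) → ((¬(2*n = -1)) ↔ (n ≥ -5 → 4*n ≥ 4)))
Before skip: ((n ≤ 10 ∨ 2*n ≥ 11) → ((¬(n = -1)) ↔ (3*n ≥ -5 → 2*n ≥ 4))) ∧ ((¬(n ≤ 10 ∨ 2*n ≥ 11)) → ((¬(2*n = -1)) ↔ (n ≥ -5 → 4*n ≥ 4)))
Answer: WP = ((n ≤ 10 ∨ 2*n ≥ 11) → ((¬(n = -1)) ↔ (3*n ≥ -5 → 2*n ≥ 4))) ∧ ((¬(n ≤ 10 ∨ 2*n ≥ 11)) → ((¬(2*n = -1)) ↔ (n ≥ -5 → 4*n ≥ 4)))


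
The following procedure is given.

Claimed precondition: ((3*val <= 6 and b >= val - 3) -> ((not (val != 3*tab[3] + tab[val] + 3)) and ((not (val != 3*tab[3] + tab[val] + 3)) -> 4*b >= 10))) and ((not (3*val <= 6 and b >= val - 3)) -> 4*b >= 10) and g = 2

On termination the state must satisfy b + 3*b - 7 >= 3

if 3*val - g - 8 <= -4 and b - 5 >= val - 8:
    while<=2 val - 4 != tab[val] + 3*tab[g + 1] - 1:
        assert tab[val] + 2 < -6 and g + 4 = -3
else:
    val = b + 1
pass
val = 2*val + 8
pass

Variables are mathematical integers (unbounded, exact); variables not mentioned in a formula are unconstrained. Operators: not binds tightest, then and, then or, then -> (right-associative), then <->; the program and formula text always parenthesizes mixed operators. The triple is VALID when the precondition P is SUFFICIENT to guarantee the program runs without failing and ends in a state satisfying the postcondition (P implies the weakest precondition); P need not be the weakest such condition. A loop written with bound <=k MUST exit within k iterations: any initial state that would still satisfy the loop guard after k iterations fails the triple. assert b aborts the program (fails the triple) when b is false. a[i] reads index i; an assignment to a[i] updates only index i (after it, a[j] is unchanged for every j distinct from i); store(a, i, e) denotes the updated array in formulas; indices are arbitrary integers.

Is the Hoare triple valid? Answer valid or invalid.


Working backward. After the program, the postcondition b + 3*b - 7 >= 3 must hold; in canonical form it is 4*b >= 10.
Before skip: 4*b >= 10
Before val := 2*val + 8: 4*b >= 10
Before skip: 4*b >= 10
Then branch requires (val != 3*tab[g + 1] + tab[val] + 3 -> (tab[val] < -8 and g = -7 and (val != 3*tab[g + 1] + tab[val] + 3 -> (tab[val] < -8 and g = -7 and (not (val != 3*tab[g + 1] + tab[val] + 3)) and 4*b >= 10)) and ((not (val != 3*tab[g + 1] + tab[val] + 3)) -> 4*b >= 10))) and ((not (val != 3*tab[g + 1] + tab[val] + 3)) -> 4*b >= 10); else branch requires 4*b >= 10.
Before the if: ((3*val <= g + 4 and b >= val - 3) -> ((val != 3*tab[g + 1] + tab[val] + 3 -> (tab[val] < -8 and g = -7 and (val != 3*tab[g + 1] + tab[val] + 3 -> (tab[val] < -8 and g = -7 and (not (val != 3*tab[g + 1] + tab[val] + 3)) and 4*b >= 10)) and ((not (val != 3*tab[g + 1] + tab[val] + 3)) -> 4*b >= 10))) and ((not (val != 3*tab[g + 1] + tab[val] + 3)) -> 4*b >= 10))) and ((not (3*val <= g + 4 and b >= val - 3)) -> 4*b >= 10)
The weakest precondition is ((3*val <= g + 4 and b >= val - 3) -> ((val != 3*tab[g + 1] + tab[val] + 3 -> (tab[val] < -8 and g = -7 and (val != 3*tab[g + 1] + tab[val] + 3 -> (tab[val] < -8 and g = -7 and (not (val != 3*tab[g + 1] + tab[val] + 3)) and 4*b >= 10)) and ((not (val != 3*tab[g + 1] + tab[val] + 3)) -> 4*b >= 10))) and ((not (val != 3*tab[g + 1] + tab[val] + 3)) -> 4*b >= 10))) and ((not (3*val <= g + 4 and b >= val - 3)) -> 4*b >= 10).
Check whether ((3*val <= 6 and b >= val - 3) -> ((not (val != 3*tab[3] + tab[val] + 3)) and ((not (val != 3*tab[3] + tab[val] + 3)) -> 4*b >= 10))) and ((not (3*val <= 6 and b >= val - 3)) -> 4*b >= 10) and g = 2 implies it.
Every state satisfying the precondition satisfies the weakest precondition: the implication holds.
Answer: valid


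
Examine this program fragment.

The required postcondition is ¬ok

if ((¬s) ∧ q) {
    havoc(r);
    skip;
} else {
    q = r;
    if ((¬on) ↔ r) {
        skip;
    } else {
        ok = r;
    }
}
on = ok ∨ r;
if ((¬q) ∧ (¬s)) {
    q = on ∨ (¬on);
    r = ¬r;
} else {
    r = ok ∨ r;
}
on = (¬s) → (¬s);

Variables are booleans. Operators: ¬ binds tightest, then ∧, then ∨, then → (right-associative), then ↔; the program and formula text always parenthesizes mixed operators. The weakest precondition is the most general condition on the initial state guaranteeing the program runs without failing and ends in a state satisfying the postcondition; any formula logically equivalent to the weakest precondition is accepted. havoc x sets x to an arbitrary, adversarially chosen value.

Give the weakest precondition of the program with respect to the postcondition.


Working backward. After the program, ¬ok must hold.
Before on := (¬s) → (¬s): ¬ok
Then branch requires ¬ok; else branch requires ¬ok.
Before the if: (((¬q) ∧ (¬s)) → (¬ok)) ∧ ((¬((¬q) ∧ (¬s))) → (¬ok))
Before on := ok ∨ r: (((¬q) ∧ (¬s)) → (¬ok)) ∧ ((¬((¬q) ∧ (¬s))) → (¬ok))
Then branch requires (((¬q) ∧ (¬s)) → (¬ok)) ∧ ((¬((¬q) ∧ (¬s))) → (¬ok)); else branch requires (((¬on) ↔ r) → ((((¬r) ∧ (¬s)) → (¬ok)) ∧ ((¬((¬r) ∧ (¬s))) → (¬ok)))) ∧ ((¬((¬on) ↔ r)) → ((((¬r) ∧ (¬s)) → (¬r)) ∧ ((¬((¬r) ∧ (¬s))) → (¬r)))).
Before the if: (((¬s) ∧ q) → ((((¬q) ∧ (¬s)) → (¬ok)) ∧ ((¬((¬q) ∧ (¬s))) → (¬ok)))) ∧ ((¬((¬s) ∧ q)) → ((((¬on) ↔ r) → ((((¬r) ∧ (¬s)) → (¬ok)) ∧ ((¬((¬r) ∧ (¬s))) → (¬ok)))) ∧ ((¬((¬on) ↔ r)) → ((((¬r) ∧ (¬s)) → (¬r)) ∧ ((¬((¬r) ∧ (¬s))) → (¬r))))))
Answer: WP = (((¬s) ∧ q) → ((((¬q) ∧ (¬s)) → (¬ok)) ∧ ((¬((¬q) ∧ (¬s))) → (¬ok)))) ∧ ((¬((¬s) ∧ q)) → ((((¬on) ↔ r) → ((((¬r) ∧ (¬s)) → (¬ok)) ∧ ((¬((¬r) ∧ (¬s))) → (¬ok)))) ∧ ((¬((¬on) ↔ r)) → ((((¬r) ∧ (¬s)) → (¬r)) ∧ ((¬((¬r) ∧ (¬s))) → (¬r))))))


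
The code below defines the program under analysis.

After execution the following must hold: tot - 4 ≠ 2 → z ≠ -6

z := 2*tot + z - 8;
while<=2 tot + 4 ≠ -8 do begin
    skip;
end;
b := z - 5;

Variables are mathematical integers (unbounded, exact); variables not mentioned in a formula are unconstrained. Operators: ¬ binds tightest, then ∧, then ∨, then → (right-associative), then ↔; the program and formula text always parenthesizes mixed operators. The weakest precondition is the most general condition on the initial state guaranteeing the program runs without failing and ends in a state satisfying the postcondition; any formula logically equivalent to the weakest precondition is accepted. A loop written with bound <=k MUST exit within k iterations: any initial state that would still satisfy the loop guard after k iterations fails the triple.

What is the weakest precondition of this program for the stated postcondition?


Working backward. After the program, the postcondition tot - 4 ≠ 2 → z ≠ -6 must hold; in canonical form it is tot ≠ 6 → z ≠ -6.
Before b := z - 5: tot ≠ 6 → z ≠ -6
Before the loop (bound <=2), unroll the exhaustion recursion (WP_0 = exit-now case; WP_j = one more guarded iteration, up to j = 2):
  WP_0: (¬(tot ≠ -12)) ∧ (tot ≠ 6 → z ≠ -6)
  WP_1: (tot ≠ -12 → ((¬(tot ≠ -12)) ∧ (tot ≠ 6 → z ≠ -6))) ∧ ((¬(tot ≠ -12)) → (tot ≠ 6 → z ≠ -6))
  WP_2: (tot ≠ -12 → ((tot ≠ -12 → ((¬(tot ≠ -12)) ∧ (tot ≠ 6 → z ≠ -6))) ∧ ((¬(tot ≠ -12)) → (tot ≠ 6 → z ≠ -6)))) ∧ ((¬(tot ≠ -12)) → (tot ≠ 6 → z ≠ -6))
So before the loop: (tot ≠ -12 → ((tot ≠ -12 → ((¬(tot ≠ -12)) ∧ (tot ≠ 6 → z ≠ -6))) ∧ ((¬(tot ≠ -12)) → (tot ≠ 6 → z ≠ -6)))) ∧ ((¬(tot ≠ -12)) → (tot ≠ 6 → z ≠ -6))
Before z := 2*tot + z - 8: (tot ≠ -12 → ((tot ≠ -12 → ((¬(tot ≠ -12)) ∧ (tot ≠ 6 → 2*tot + z ≠ 2))) ∧ ((¬(tot ≠ -12)) → (tot ≠ 6 → 2*tot + z ≠ 2)))) ∧ ((¬(tot ≠ -12)) → (tot ≠ 6 → 2*tot + z ≠ 2))
Answer: WP = (tot ≠ -12 → ((tot ≠ -12 → ((¬(tot ≠ -12)) ∧ (tot ≠ 6 → 2*tot + z ≠ 2))) ∧ ((¬(tot ≠ -12)) → (tot ≠ 6 → 2*tot + z ≠ 2)))) ∧ ((¬(tot ≠ -12)) → (tot ≠ 6 → 2*tot + z ≠ 2))


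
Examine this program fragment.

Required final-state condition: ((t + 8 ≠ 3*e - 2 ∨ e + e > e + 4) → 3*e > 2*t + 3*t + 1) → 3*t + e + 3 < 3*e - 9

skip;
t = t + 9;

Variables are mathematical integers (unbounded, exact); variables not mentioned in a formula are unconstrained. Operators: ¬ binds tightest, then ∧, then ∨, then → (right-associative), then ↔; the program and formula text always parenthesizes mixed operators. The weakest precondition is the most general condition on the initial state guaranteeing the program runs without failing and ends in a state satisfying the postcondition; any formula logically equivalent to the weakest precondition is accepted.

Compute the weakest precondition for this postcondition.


Working backward. After the program, the postcondition ((t + 8 ≠ 3*e - 2 ∨ e + e > e + 4) → 3*e > 2*t + 3*t + 1) → 3*t + e + 3 < 3*e - 9 must hold; in canonical form it is ((t ≠ 3*e - 10 ∨ e > 4) → 3*e > 5*t + 1) → 3*t < 2*e - 12.
Before t := t + 9: ((t ≠ 3*e - 19 ∨ e > 4) → 3*e > 5*t + 46) → 3*t < 2*e - 39
Before skip: ((t ≠ 3*e - 19 ∨ e > 4) → 3*e > 5*t + 46) → 3*t < 2*e - 39
Answer: WP = ((t ≠ 3*e - 19 ∨ e > 4) → 3*e > 5*t + 46) → 3*t < 2*e - 39


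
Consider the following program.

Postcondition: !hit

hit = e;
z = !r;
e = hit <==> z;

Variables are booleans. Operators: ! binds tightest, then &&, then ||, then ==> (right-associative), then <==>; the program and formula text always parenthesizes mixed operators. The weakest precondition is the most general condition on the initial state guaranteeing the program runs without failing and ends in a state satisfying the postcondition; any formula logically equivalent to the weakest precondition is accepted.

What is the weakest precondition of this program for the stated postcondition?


Working backward. After the program, !hit must hold.
Before e := hit <==> z: !hit
Before z := !r: !hit
Before hit := e: !e
Answer: WP = !e


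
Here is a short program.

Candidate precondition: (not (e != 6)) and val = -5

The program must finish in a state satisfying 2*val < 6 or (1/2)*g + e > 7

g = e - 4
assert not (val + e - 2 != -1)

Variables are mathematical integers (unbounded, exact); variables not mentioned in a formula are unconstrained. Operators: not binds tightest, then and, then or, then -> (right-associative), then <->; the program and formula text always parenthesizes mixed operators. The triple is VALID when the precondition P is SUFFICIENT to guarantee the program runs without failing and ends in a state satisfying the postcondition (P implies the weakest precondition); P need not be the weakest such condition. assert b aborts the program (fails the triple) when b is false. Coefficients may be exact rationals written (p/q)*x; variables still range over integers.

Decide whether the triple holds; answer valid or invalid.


Working backward. After the program, the postcondition 2*val < 6 or (1/2)*g + e > 7 must hold; in canonical form it is 2*val < 6 or e + (1/2)*g > 7.
Before assert not (val + e - 2 != -1): (not (e + val != 1)) and (2*val < 6 or e + (1/2)*g > 7)
Before g := e - 4: (not (e + val != 1)) and (2*val < 6 or (3/2)*e > 9)
The weakest precondition is (not (e + val != 1)) and (2*val < 6 or (3/2)*e > 9).
Check whether (not (e != 6)) and val = -5 implies it.
Every state satisfying the precondition satisfies the weakest precondition: the implication holds.
Answer: valid


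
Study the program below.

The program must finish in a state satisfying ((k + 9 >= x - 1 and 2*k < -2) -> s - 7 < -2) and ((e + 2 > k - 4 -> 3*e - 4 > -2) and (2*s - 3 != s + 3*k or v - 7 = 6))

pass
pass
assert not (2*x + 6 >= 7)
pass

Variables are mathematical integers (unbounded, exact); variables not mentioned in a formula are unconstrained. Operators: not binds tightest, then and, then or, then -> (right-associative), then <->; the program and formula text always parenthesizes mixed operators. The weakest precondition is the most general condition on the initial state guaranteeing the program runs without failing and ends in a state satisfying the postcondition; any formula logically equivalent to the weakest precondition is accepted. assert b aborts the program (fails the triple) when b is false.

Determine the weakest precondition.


Working backward. After the program, the postcondition ((k + 9 >= x - 1 and 2*k < -2) -> s - 7 < -2) and ((e + 2 > k - 4 -> 3*e - 4 > -2) and (2*s - 3 != s + 3*k or v - 7 = 6)) must hold; in canonical form it is ((k >= x - 10 and 2*k < -2) -> s < 5) and (e > k - 6 -> 3*e > 2) and (s != 3*k + 3 or v = 13).
Before skip: ((k >= x - 10 and 2*k < -2) -> s < 5) and (e > k - 6 -> 3*e > 2) and (s != 3*k + 3 or v = 13)
Before assert not (2*x + 6 >= 7): (not (2*x >= 1)) and ((k >= x - 10 and 2*k < -2) -> s < 5) and (e > k - 6 -> 3*e > 2) and (s != 3*k + 3 or v = 13)
Before skip: (not (2*x >= 1)) and ((k >= x - 10 and 2*k < -2) -> s < 5) and (e > k - 6 -> 3*e > 2) and (s != 3*k + 3 or v = 13)
Before skip: (not (2*x >= 1)) and ((k >= x - 10 and 2*k < -2) -> s < 5) and (e > k - 6 -> 3*e > 2) and (s != 3*k + 3 or v = 13)
Answer: WP = (not (2*x >= 1)) and ((k >= x - 10 and 2*k < -2) -> s < 5) and (e > k - 6 -> 3*e > 2) and (s != 3*k + 3 or v = 13)
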